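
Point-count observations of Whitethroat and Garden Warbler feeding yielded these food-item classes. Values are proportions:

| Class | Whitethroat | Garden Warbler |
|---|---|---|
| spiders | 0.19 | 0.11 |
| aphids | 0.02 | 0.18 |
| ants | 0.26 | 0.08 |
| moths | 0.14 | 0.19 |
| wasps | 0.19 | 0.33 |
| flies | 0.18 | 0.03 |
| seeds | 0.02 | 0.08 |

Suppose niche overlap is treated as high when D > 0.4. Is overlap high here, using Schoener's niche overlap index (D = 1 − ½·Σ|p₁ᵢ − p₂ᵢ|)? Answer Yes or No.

Yes

Σ|p₁ᵢ − p₂ᵢ| = 0.08 + 0.16 + 0.18 + 0.05 + 0.14 + 0.15 + 0.06 = 0.82
D = 1 − ½ × 0.82 = 1 − 0.410 = 0.5900
D = 0.5900 > 0.4 → Yes.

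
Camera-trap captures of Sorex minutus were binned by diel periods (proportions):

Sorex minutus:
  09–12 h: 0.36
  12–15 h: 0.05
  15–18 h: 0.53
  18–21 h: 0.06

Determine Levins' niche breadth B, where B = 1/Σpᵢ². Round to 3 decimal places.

Σpᵢ² = 0.36² + 0.05² + 0.53² + 0.06² = 0.1296 + 0.0025 + 0.2809 + 0.0036 = 0.4166
B = 1 / 0.4166 = 2.40038

2.400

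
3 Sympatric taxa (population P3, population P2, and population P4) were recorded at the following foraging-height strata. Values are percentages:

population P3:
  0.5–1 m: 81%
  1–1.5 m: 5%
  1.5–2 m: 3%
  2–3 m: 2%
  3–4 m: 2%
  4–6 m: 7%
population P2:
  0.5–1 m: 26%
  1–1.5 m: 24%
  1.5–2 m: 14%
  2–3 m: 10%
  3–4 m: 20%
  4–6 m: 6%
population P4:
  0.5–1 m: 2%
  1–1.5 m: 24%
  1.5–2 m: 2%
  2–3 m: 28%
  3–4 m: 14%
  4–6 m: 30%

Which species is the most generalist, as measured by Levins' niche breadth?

Convert percentages to proportions (divide by 100).
Σp_P3ᵢ² = 0.81² + 0.05² + 0.03² + 0.02² + 0.02² + 0.07² = 0.6561 + 0.0025 + 0.0009 + 0.0004 + 0.0004 + 0.0049 = 0.6652
B_P3 = 1 / 0.6652 = 1.5033
Σp_P2ᵢ² = 0.26² + 0.24² + 0.14² + 0.10² + 0.20² + 0.06² = 0.0676 + 0.0576 + 0.0196 + 0.0100 + 0.0400 + 0.0036 = 0.1984
B_P2 = 1 / 0.1984 = 5.0403
Σp_P4ᵢ² = 0.02² + 0.24² + 0.02² + 0.28² + 0.14² + 0.30² = 0.0004 + 0.0576 + 0.0004 + 0.0784 + 0.0196 + 0.0900 = 0.2464
B_P4 = 1 / 0.2464 = 4.0584
Highest B → broadest niche (most generalist): population P2 (B = 5.04).

population P2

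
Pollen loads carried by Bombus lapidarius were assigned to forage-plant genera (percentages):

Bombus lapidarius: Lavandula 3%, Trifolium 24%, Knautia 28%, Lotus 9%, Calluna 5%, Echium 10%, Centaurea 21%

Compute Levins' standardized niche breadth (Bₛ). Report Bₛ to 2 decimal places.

Convert percentages to proportions (divide by 100).
Σpᵢ² = 0.03² + 0.24² + 0.28² + 0.09² + 0.05² + 0.10² + 0.21² = 0.0009 + 0.0576 + 0.0784 + 0.0081 + 0.0025 + 0.0100 + 0.0441 = 0.2016
B = 1 / 0.2016 = 4.9603
Bₛ = (B − 1)/(n − 1) = (4.9603 − 1)/(7 − 1) = 3.9603/6 = 0.6601

0.66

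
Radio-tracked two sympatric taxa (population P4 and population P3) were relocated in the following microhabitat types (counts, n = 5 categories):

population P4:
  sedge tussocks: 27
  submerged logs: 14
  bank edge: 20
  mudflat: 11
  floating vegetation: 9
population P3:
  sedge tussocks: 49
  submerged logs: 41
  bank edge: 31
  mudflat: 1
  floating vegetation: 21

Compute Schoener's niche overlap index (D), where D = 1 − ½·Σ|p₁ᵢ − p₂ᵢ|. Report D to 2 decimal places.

Proportions for population P4 (n=81): 27/81=0.3333, 14/81=0.1728, 20/81=0.2469, 11/81=0.1358, 9/81=0.1111
Proportions for population P3 (n=143): 49/143=0.3427, 41/143=0.2867, 31/143=0.2168, 1/143=0.0070, 21/143=0.1469
Σ|p₁ᵢ − p₂ᵢ| = 0.0094 + 0.1139 + 0.0301 + 0.1288 + 0.0358 = 0.3180
D = 1 − ½ × 0.3180 = 1 − 0.15900 = 0.84100

0.84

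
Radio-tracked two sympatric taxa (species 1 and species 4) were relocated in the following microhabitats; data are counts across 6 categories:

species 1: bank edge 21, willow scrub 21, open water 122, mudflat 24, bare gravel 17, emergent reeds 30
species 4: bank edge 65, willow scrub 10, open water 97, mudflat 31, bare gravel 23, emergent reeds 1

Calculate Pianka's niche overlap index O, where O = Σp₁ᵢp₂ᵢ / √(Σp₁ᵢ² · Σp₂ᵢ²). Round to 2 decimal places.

0.89

Proportions for species 1 (n=235): 21/235=0.0894, 21/235=0.0894, 122/235=0.5191, 24/235=0.1021, 17/235=0.0723, 30/235=0.1277
Proportions for species 4 (n=227): 65/227=0.2863, 10/227=0.0441, 97/227=0.4273, 31/227=0.1366, 23/227=0.1013, 1/227=0.0044
Σ p₁ᵢp₂ᵢ = 0.025595 + 0.003943 + 0.221811 + 0.013947 + 0.007324 + 0.000562 = 0.273182
Σp_1ᵢ² = 0.0894² + 0.0894² + 0.5191² + 0.1021² + 0.0723² + 0.1277² = 0.007992 + 0.007992 + 0.269465 + 0.010424 + 0.005227 + 0.016307 = 0.317407
Σp_2ᵢ² = 0.2863² + 0.0441² + 0.4273² + 0.1366² + 0.1013² + 0.0044² = 0.081968 + 0.001945 + 0.182585 + 0.018660 + 0.010262 + 0.000019 = 0.295439
O = 0.273182 / √(0.317407 × 0.295439) = 0.273182 / 0.3062261 = 0.8921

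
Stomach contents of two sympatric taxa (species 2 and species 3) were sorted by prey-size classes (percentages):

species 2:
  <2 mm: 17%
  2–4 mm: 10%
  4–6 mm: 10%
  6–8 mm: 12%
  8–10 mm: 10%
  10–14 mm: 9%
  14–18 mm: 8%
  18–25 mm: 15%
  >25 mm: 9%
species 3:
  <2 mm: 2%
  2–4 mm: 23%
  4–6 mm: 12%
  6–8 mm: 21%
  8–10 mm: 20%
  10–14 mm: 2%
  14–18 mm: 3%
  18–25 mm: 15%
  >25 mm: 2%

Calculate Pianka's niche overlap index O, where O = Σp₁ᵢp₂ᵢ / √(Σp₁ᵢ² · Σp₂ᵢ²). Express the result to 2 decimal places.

0.78

Convert percentages to proportions (divide by 100).
Σ p₁ᵢp₂ᵢ = 0.0034 + 0.0230 + 0.0120 + 0.0252 + 0.0200 + 0.0018 + 0.0024 + 0.0225 + 0.0018 = 0.1121
Σp_1ᵢ² = 0.17² + 0.10² + 0.10² + 0.12² + 0.10² + 0.09² + 0.08² + 0.15² + 0.09² = 0.0289 + 0.0100 + 0.0100 + 0.0144 + 0.0100 + 0.0081 + 0.0064 + 0.0225 + 0.0081 = 0.1184
Σp_2ᵢ² = 0.02² + 0.23² + 0.12² + 0.21² + 0.20² + 0.02² + 0.03² + 0.15² + 0.02² = 0.0004 + 0.0529 + 0.0144 + 0.0441 + 0.0400 + 0.0004 + 0.0009 + 0.0225 + 0.0004 = 0.1760
O = 0.1121 / √(0.1184 × 0.1760) = 0.1121 / 0.14436 = 0.7765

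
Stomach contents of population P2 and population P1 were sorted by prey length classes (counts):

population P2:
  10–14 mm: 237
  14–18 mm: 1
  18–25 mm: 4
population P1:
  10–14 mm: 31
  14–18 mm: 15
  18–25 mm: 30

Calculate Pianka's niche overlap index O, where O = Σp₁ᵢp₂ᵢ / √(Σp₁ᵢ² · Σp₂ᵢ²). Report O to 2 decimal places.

0.69

Proportions for population P2 (n=242): 237/242=0.9793, 1/242=0.0041, 4/242=0.0165
Proportions for population P1 (n=76): 31/76=0.4079, 15/76=0.1974, 30/76=0.3947
Σ p₁ᵢp₂ᵢ = 0.399456 + 0.000809 + 0.006513 = 0.406778
Σp_1ᵢ² = 0.9793² + 0.0041² + 0.0165² = 0.959028 + 0.000017 + 0.000272 = 0.959317
Σp_2ᵢ² = 0.4079² + 0.1974² + 0.3947² = 0.166382 + 0.038967 + 0.155788 = 0.361137
O = 0.406778 / √(0.959317 × 0.361137) = 0.406778 / 0.5885957 = 0.6911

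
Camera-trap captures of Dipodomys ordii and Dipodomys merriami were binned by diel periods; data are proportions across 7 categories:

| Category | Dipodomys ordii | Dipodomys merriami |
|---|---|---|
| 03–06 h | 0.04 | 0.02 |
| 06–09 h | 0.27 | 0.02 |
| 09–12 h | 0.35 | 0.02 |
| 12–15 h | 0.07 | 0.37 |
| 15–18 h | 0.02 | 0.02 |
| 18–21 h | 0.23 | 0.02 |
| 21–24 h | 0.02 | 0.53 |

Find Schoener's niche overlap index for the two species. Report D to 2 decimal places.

Σ|p₁ᵢ − p₂ᵢ| = 0.02 + 0.25 + 0.33 + 0.30 + 0.00 + 0.21 + 0.51 = 1.62
D = 1 − ½ × 1.62 = 1 − 0.810 = 0.1900

0.19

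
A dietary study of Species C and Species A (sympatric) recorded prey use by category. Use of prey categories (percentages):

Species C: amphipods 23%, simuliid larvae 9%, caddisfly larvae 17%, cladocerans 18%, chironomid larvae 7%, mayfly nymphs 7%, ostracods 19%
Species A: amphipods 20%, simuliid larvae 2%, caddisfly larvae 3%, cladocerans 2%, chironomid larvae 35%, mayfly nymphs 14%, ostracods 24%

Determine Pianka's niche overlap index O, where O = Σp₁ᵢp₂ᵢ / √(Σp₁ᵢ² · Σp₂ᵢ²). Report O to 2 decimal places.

0.68

Convert percentages to proportions (divide by 100).
Σ p₁ᵢp₂ᵢ = 0.0460 + 0.0018 + 0.0051 + 0.0036 + 0.0245 + 0.0098 + 0.0456 = 0.1364
Σp_1ᵢ² = 0.23² + 0.09² + 0.17² + 0.18² + 0.07² + 0.07² + 0.19² = 0.0529 + 0.0081 + 0.0289 + 0.0324 + 0.0049 + 0.0049 + 0.0361 = 0.1682
Σp_2ᵢ² = 0.20² + 0.02² + 0.03² + 0.02² + 0.35² + 0.14² + 0.24² = 0.0400 + 0.0004 + 0.0009 + 0.0004 + 0.1225 + 0.0196 + 0.0576 = 0.2414
O = 0.1364 / √(0.1682 × 0.2414) = 0.1364 / 0.20150 = 0.6769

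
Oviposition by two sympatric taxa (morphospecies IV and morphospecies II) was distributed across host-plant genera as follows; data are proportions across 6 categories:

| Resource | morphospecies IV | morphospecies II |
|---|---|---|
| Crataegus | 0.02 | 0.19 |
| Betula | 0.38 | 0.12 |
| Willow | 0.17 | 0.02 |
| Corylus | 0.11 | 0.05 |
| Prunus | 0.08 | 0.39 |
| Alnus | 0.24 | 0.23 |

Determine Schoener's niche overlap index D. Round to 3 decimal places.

0.520

Σ|p₁ᵢ − p₂ᵢ| = 0.17 + 0.26 + 0.15 + 0.06 + 0.31 + 0.01 = 0.96
D = 1 − ½ × 0.96 = 1 − 0.480 = 0.52000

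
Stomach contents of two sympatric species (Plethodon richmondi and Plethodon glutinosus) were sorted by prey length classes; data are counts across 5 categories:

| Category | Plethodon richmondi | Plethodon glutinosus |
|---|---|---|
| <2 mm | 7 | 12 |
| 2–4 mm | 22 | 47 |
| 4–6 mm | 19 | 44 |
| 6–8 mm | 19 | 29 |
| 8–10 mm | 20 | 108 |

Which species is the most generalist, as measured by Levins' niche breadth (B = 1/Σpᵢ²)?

Plethodon richmondi

Proportions for Plethodon richmondi (n=87): 7/87=0.0805, 22/87=0.2529, 19/87=0.2184, 19/87=0.2184, 20/87=0.2299
Proportions for Plethodon glutinosus (n=240): 12/240=0.0500, 47/240=0.1958, 44/240=0.1833, 29/240=0.1208, 108/240=0.4500
Σp_richᵢ² = 0.0805² + 0.2529² + 0.2184² + 0.2184² + 0.2299² = 0.006480 + 0.063958 + 0.047699 + 0.047699 + 0.052854 = 0.218690
B_rich = 1 / 0.218690 = 4.5727
Σp_glutᵢ² = 0.0500² + 0.1958² + 0.1833² + 0.1208² + 0.4500² = 0.002500 + 0.038338 + 0.033599 + 0.014593 + 0.202500 = 0.291530
B_glut = 1 / 0.291530 = 3.4302
Highest B → broadest niche (most generalist): Plethodon richmondi (B = 4.57).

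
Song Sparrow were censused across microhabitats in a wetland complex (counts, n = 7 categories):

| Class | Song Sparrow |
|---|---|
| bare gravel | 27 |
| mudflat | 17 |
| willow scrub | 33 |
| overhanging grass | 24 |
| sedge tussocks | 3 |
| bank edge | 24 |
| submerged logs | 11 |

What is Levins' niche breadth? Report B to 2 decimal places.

Proportions for Song Sparrow (n=139): 27/139=0.1942, 17/139=0.1223, 33/139=0.2374, 24/139=0.1727, 3/139=0.0216, 24/139=0.1727, 11/139=0.0791
Σpᵢ² = 0.1942² + 0.1223² + 0.2374² + 0.1727² + 0.0216² + 0.1727² + 0.0791² = 0.037714 + 0.014957 + 0.056359 + 0.029825 + 0.000467 + 0.029825 + 0.006257 = 0.175404
B = 1 / 0.175404 = 5.7011

5.70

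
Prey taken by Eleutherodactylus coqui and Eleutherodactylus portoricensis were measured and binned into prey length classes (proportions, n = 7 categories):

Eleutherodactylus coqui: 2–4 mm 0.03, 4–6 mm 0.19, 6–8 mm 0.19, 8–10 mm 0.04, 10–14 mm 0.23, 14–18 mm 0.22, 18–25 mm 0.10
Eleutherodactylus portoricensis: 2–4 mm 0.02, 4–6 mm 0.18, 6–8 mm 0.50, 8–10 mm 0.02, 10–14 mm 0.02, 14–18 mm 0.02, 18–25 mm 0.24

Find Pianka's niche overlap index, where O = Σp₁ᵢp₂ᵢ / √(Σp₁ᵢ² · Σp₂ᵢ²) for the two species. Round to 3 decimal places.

Σ p₁ᵢp₂ᵢ = 0.0006 + 0.0342 + 0.0950 + 0.0008 + 0.0046 + 0.0044 + 0.0240 = 0.1636
Σp_1ᵢ² = 0.03² + 0.19² + 0.19² + 0.04² + 0.23² + 0.22² + 0.10² = 0.0009 + 0.0361 + 0.0361 + 0.0016 + 0.0529 + 0.0484 + 0.0100 = 0.1860
Σp_2ᵢ² = 0.02² + 0.18² + 0.50² + 0.02² + 0.02² + 0.02² + 0.24² = 0.0004 + 0.0324 + 0.2500 + 0.0004 + 0.0004 + 0.0004 + 0.0576 = 0.3416
O = 0.1636 / √(0.1860 × 0.3416) = 0.1636 / 0.252067 = 0.64903

0.649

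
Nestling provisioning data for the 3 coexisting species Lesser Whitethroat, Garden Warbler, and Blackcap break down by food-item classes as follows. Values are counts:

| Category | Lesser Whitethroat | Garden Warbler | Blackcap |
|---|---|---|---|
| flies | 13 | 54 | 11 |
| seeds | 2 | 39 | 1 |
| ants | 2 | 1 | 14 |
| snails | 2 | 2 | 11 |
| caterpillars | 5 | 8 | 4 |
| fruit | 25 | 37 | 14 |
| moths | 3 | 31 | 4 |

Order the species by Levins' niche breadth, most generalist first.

Proportions for Lesser Whitethroat (n=52): 13/52=0.2500, 2/52=0.0385, 2/52=0.0385, 2/52=0.0385, 5/52=0.0962, 25/52=0.4808, 3/52=0.0577
Proportions for Garden Warbler (n=172): 54/172=0.3140, 39/172=0.2267, 1/172=0.0058, 2/172=0.0116, 8/172=0.0465, 37/172=0.2151, 31/172=0.1802
Proportions for Blackcap (n=59): 11/59=0.1864, 1/59=0.0169, 14/59=0.2373, 11/59=0.1864, 4/59=0.0678, 14/59=0.2373, 4/59=0.0678
Σp_Whitᵢ² = 0.2500² + 0.0385² + 0.0385² + 0.0385² + 0.0962² + 0.4808² + 0.0577² = 0.062500 + 0.001482 + 0.001482 + 0.001482 + 0.009254 + 0.231169 + 0.003329 = 0.310698
B_Whit = 1 / 0.310698 = 3.2186
Σp_Warbᵢ² = 0.3140² + 0.2267² + 0.0058² + 0.0116² + 0.0465² + 0.2151² + 0.1802² = 0.098596 + 0.051393 + 0.000034 + 0.000135 + 0.002162 + 0.046268 + 0.032472 = 0.231060
B_Warb = 1 / 0.231060 = 4.3279
Σp_Blacᵢ² = 0.1864² + 0.0169² + 0.2373² + 0.1864² + 0.0678² + 0.2373² + 0.0678² = 0.034745 + 0.000286 + 0.056311 + 0.034745 + 0.004597 + 0.056311 + 0.004597 = 0.191592
B_Blac = 1 / 0.191592 = 5.2194
Ranking by B (broadest → narrowest): Blackcap (5.22) > Garden Warbler (4.33) > Lesser Whitethroat (3.22)

Blackcap > Garden Warbler > Lesser Whitethroat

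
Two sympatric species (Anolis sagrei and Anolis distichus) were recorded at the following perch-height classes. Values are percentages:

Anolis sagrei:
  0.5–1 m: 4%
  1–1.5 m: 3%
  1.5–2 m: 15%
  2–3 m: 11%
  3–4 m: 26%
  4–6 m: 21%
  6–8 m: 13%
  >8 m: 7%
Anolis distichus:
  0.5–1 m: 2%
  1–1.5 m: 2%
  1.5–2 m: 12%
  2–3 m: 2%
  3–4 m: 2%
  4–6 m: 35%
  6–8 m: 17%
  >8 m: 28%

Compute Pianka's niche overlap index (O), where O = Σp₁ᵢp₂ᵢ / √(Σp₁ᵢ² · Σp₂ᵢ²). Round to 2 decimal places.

0.69

Convert percentages to proportions (divide by 100).
Σ p₁ᵢp₂ᵢ = 0.0008 + 0.0006 + 0.0180 + 0.0022 + 0.0052 + 0.0735 + 0.0221 + 0.0196 = 0.1420
Σp_1ᵢ² = 0.04² + 0.03² + 0.15² + 0.11² + 0.26² + 0.21² + 0.13² + 0.07² = 0.0016 + 0.0009 + 0.0225 + 0.0121 + 0.0676 + 0.0441 + 0.0169 + 0.0049 = 0.1706
Σp_2ᵢ² = 0.02² + 0.02² + 0.12² + 0.02² + 0.02² + 0.35² + 0.17² + 0.28² = 0.0004 + 0.0004 + 0.0144 + 0.0004 + 0.0004 + 0.1225 + 0.0289 + 0.0784 = 0.2458
O = 0.1420 / √(0.1706 × 0.2458) = 0.1420 / 0.20478 = 0.6934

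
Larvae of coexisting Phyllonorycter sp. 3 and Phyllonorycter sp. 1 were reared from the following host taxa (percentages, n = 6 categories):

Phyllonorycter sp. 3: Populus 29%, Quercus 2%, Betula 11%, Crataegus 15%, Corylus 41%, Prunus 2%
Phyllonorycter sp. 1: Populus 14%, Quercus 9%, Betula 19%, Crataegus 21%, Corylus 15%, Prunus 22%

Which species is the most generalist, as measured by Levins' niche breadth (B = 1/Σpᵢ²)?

Phyllonorycter sp. 1

Convert percentages to proportions (divide by 100).
Σp_3ᵢ² = 0.29² + 0.02² + 0.11² + 0.15² + 0.41² + 0.02² = 0.0841 + 0.0004 + 0.0121 + 0.0225 + 0.1681 + 0.0004 = 0.2876
B_3 = 1 / 0.2876 = 3.4771
Σp_1ᵢ² = 0.14² + 0.09² + 0.19² + 0.21² + 0.15² + 0.22² = 0.0196 + 0.0081 + 0.0361 + 0.0441 + 0.0225 + 0.0484 = 0.1788
B_1 = 1 / 0.1788 = 5.5928
Highest B → broadest niche (most generalist): Phyllonorycter sp. 1 (B = 5.59).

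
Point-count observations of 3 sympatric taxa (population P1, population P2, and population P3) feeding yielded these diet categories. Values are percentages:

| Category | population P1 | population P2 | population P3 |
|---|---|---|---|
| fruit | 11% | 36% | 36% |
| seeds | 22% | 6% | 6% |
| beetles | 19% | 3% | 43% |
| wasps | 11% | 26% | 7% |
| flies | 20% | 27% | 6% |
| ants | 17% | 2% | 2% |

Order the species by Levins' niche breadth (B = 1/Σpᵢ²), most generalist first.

population P1 > population P2 > population P3

Convert percentages to proportions (divide by 100).
Σp_P1ᵢ² = 0.11² + 0.22² + 0.19² + 0.11² + 0.20² + 0.17² = 0.0121 + 0.0484 + 0.0361 + 0.0121 + 0.0400 + 0.0289 = 0.1776
B_P1 = 1 / 0.1776 = 5.6306
Σp_P2ᵢ² = 0.36² + 0.06² + 0.03² + 0.26² + 0.27² + 0.02² = 0.1296 + 0.0036 + 0.0009 + 0.0676 + 0.0729 + 0.0004 = 0.2750
B_P2 = 1 / 0.2750 = 3.6364
Σp_P3ᵢ² = 0.36² + 0.06² + 0.43² + 0.07² + 0.06² + 0.02² = 0.1296 + 0.0036 + 0.1849 + 0.0049 + 0.0036 + 0.0004 = 0.3270
B_P3 = 1 / 0.3270 = 3.0581
Ranking by B (broadest → narrowest): population P1 (5.63) > population P2 (3.64) > population P3 (3.06)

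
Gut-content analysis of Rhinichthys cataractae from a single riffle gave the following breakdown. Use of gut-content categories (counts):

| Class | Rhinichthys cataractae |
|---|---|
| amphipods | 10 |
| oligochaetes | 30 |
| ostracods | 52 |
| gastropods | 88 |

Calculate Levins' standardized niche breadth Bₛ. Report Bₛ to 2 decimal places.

Proportions for Rhinichthys cataractae (n=180): 10/180=0.0556, 30/180=0.1667, 52/180=0.2889, 88/180=0.4889
Σpᵢ² = 0.0556² + 0.1667² + 0.2889² + 0.4889² = 0.003091 + 0.027789 + 0.083463 + 0.239023 = 0.353366
B = 1 / 0.353366 = 2.8299
Bₛ = (B − 1)/(n − 1) = (2.8299 − 1)/(4 − 1) = 1.8299/3 = 0.6100

0.61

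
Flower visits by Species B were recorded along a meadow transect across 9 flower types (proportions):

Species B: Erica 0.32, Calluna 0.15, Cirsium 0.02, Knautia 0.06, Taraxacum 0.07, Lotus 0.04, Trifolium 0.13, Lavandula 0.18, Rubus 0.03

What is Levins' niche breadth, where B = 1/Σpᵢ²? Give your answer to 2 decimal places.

5.39

Σpᵢ² = 0.32² + 0.15² + 0.02² + 0.06² + 0.07² + 0.04² + 0.13² + 0.18² + 0.03² = 0.1024 + 0.0225 + 0.0004 + 0.0036 + 0.0049 + 0.0016 + 0.0169 + 0.0324 + 0.0009 = 0.1856
B = 1 / 0.1856 = 5.3879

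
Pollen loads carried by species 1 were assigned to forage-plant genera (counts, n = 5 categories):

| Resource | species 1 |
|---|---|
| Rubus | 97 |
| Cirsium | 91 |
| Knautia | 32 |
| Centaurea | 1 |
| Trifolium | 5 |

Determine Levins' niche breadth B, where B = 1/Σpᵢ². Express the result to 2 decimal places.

Proportions for species 1 (n=226): 97/226=0.4292, 91/226=0.4027, 32/226=0.1416, 1/226=0.0044, 5/226=0.0221
Σpᵢ² = 0.4292² + 0.4027² + 0.1416² + 0.0044² + 0.0221² = 0.184213 + 0.162167 + 0.020051 + 0.000019 + 0.000488 = 0.366938
B = 1 / 0.366938 = 2.7253

2.73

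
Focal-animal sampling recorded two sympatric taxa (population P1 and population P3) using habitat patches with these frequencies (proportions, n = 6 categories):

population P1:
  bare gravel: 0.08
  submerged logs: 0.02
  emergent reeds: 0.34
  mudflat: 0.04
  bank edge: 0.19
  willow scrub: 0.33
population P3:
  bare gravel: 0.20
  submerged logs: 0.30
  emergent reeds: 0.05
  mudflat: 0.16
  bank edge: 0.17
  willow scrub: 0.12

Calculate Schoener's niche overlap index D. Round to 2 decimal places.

0.48

Σ|p₁ᵢ − p₂ᵢ| = 0.12 + 0.28 + 0.29 + 0.12 + 0.02 + 0.21 = 1.04
D = 1 − ½ × 1.04 = 1 − 0.520 = 0.4800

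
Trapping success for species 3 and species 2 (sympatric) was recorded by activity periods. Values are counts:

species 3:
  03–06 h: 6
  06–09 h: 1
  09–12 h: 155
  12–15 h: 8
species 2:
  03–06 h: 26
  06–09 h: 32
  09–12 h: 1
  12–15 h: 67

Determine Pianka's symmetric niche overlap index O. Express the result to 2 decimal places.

Proportions for species 3 (n=170): 6/170=0.0353, 1/170=0.0059, 155/170=0.9118, 8/170=0.0471
Proportions for species 2 (n=126): 26/126=0.2063, 32/126=0.2540, 1/126=0.0079, 67/126=0.5317
Σ p₁ᵢp₂ᵢ = 0.007282 + 0.001499 + 0.007203 + 0.025043 = 0.041027
Σp_1ᵢ² = 0.0353² + 0.0059² + 0.9118² + 0.0471² = 0.001246 + 0.000035 + 0.831379 + 0.002218 = 0.834878
Σp_2ᵢ² = 0.2063² + 0.2540² + 0.0079² + 0.5317² = 0.042560 + 0.064516 + 0.000062 + 0.282705 = 0.389843
O = 0.041027 / √(0.834878 × 0.389843) = 0.041027 / 0.5705010 = 0.0719

0.07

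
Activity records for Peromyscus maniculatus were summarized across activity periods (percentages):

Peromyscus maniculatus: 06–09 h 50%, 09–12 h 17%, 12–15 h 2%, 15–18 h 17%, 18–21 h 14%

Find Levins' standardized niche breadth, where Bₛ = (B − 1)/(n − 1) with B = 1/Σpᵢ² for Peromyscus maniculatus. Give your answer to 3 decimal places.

0.513

Convert percentages to proportions (divide by 100).
Σpᵢ² = 0.50² + 0.17² + 0.02² + 0.17² + 0.14² = 0.2500 + 0.0289 + 0.0004 + 0.0289 + 0.0196 = 0.3278
B = 1 / 0.3278 = 3.05064
Bₛ = (B − 1)/(n − 1) = (3.05064 − 1)/(5 − 1) = 2.05064/4 = 0.51266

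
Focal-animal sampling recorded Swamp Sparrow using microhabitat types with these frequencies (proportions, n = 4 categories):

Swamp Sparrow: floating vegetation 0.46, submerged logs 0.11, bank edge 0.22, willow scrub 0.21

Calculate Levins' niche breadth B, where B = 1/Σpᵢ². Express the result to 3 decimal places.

Σpᵢ² = 0.46² + 0.11² + 0.22² + 0.21² = 0.2116 + 0.0121 + 0.0484 + 0.0441 = 0.3162
B = 1 / 0.3162 = 3.16256

3.163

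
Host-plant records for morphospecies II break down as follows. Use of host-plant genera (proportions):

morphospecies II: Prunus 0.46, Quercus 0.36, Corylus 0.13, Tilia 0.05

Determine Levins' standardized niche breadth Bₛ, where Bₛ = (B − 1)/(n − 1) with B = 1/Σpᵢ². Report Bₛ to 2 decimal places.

0.59

Σpᵢ² = 0.46² + 0.36² + 0.13² + 0.05² = 0.2116 + 0.1296 + 0.0169 + 0.0025 = 0.3606
B = 1 / 0.3606 = 2.7732
Bₛ = (B − 1)/(n − 1) = (2.7732 − 1)/(4 − 1) = 1.7732/3 = 0.5911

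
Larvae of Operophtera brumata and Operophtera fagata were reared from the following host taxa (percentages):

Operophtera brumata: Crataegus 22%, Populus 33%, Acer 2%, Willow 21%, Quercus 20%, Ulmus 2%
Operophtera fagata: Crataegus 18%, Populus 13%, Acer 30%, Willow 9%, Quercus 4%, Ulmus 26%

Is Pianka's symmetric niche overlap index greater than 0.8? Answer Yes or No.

No

Convert percentages to proportions (divide by 100).
Σ p₁ᵢp₂ᵢ = 0.0396 + 0.0429 + 0.0060 + 0.0189 + 0.0080 + 0.0052 = 0.1206
Σp_1ᵢ² = 0.22² + 0.33² + 0.02² + 0.21² + 0.20² + 0.02² = 0.0484 + 0.1089 + 0.0004 + 0.0441 + 0.0400 + 0.0004 = 0.2422
Σp_2ᵢ² = 0.18² + 0.13² + 0.30² + 0.09² + 0.04² + 0.26² = 0.0324 + 0.0169 + 0.0900 + 0.0081 + 0.0016 + 0.0676 = 0.2166
O = 0.1206 / √(0.2422 × 0.2166) = 0.1206 / 0.22904 = 0.5265
O = 0.5265 < 0.8 → No.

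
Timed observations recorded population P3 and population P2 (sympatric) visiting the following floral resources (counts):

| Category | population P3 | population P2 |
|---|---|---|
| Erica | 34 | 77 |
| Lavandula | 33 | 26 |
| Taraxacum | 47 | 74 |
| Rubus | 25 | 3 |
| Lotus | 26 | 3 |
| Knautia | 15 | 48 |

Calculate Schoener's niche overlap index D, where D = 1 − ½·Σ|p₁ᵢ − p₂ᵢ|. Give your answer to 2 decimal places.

Proportions for population P3 (n=180): 34/180=0.1889, 33/180=0.1833, 47/180=0.2611, 25/180=0.1389, 26/180=0.1444, 15/180=0.0833
Proportions for population P2 (n=231): 77/231=0.3333, 26/231=0.1126, 74/231=0.3203, 3/231=0.0130, 3/231=0.0130, 48/231=0.2078
Σ|p₁ᵢ − p₂ᵢ| = 0.1444 + 0.0707 + 0.0592 + 0.1259 + 0.1314 + 0.1245 = 0.6561
D = 1 − ½ × 0.6561 = 1 − 0.32805 = 0.67195

0.67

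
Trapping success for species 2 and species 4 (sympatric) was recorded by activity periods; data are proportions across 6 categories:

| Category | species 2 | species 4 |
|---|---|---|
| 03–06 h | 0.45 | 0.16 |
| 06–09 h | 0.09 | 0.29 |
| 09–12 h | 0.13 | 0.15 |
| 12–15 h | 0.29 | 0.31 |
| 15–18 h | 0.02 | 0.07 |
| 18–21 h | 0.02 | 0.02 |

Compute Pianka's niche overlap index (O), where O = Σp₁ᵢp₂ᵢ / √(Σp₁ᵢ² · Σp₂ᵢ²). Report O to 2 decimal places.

Σ p₁ᵢp₂ᵢ = 0.0720 + 0.0261 + 0.0195 + 0.0899 + 0.0014 + 0.0004 = 0.2093
Σp_1ᵢ² = 0.45² + 0.09² + 0.13² + 0.29² + 0.02² + 0.02² = 0.2025 + 0.0081 + 0.0169 + 0.0841 + 0.0004 + 0.0004 = 0.3124
Σp_2ᵢ² = 0.16² + 0.29² + 0.15² + 0.31² + 0.07² + 0.02² = 0.0256 + 0.0841 + 0.0225 + 0.0961 + 0.0049 + 0.0004 = 0.2336
O = 0.2093 / √(0.3124 × 0.2336) = 0.2093 / 0.27014 = 0.7748

0.77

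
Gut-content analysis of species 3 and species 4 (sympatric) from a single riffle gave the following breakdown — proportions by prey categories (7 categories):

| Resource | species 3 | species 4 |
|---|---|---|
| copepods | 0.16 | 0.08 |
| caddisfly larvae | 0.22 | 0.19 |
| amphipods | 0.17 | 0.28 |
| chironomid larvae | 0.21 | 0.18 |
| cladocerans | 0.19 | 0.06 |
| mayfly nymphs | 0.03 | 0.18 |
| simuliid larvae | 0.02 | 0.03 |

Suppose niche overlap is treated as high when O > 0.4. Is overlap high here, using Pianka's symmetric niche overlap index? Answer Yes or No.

Σ p₁ᵢp₂ᵢ = 0.0128 + 0.0418 + 0.0476 + 0.0378 + 0.0114 + 0.0054 + 0.0006 = 0.1574
Σp_1ᵢ² = 0.16² + 0.22² + 0.17² + 0.21² + 0.19² + 0.03² + 0.02² = 0.0256 + 0.0484 + 0.0289 + 0.0441 + 0.0361 + 0.0009 + 0.0004 = 0.1844
Σp_2ᵢ² = 0.08² + 0.19² + 0.28² + 0.18² + 0.06² + 0.18² + 0.03² = 0.0064 + 0.0361 + 0.0784 + 0.0324 + 0.0036 + 0.0324 + 0.0009 = 0.1902
O = 0.1574 / √(0.1844 × 0.1902) = 0.1574 / 0.18728 = 0.8405
O = 0.8405 > 0.4 → Yes.

Yes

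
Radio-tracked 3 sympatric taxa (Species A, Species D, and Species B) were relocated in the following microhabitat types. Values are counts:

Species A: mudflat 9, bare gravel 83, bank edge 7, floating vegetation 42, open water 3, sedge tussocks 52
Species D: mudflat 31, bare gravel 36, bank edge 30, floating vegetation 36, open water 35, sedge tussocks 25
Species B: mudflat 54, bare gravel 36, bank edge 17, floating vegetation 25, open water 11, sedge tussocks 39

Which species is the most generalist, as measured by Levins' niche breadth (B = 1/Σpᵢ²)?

Species D

Proportions for Species A (n=196): 9/196=0.0459, 83/196=0.4235, 7/196=0.0357, 42/196=0.2143, 3/196=0.0153, 52/196=0.2653
Proportions for Species D (n=193): 31/193=0.1606, 36/193=0.1865, 30/193=0.1554, 36/193=0.1865, 35/193=0.1813, 25/193=0.1295
Proportions for Species B (n=182): 54/182=0.2967, 36/182=0.1978, 17/182=0.0934, 25/182=0.1374, 11/182=0.0604, 39/182=0.2143
Σp_Aᵢ² = 0.0459² + 0.4235² + 0.0357² + 0.2143² + 0.0153² + 0.2653² = 0.002107 + 0.179352 + 0.001274 + 0.045924 + 0.000234 + 0.070384 = 0.299275
B_A = 1 / 0.299275 = 3.3414
Σp_Dᵢ² = 0.1606² + 0.1865² + 0.1554² + 0.1865² + 0.1813² + 0.1295² = 0.025792 + 0.034782 + 0.024149 + 0.034782 + 0.032870 + 0.016770 = 0.169145
B_D = 1 / 0.169145 = 5.9121
Σp_Bᵢ² = 0.2967² + 0.1978² + 0.0934² + 0.1374² + 0.0604² + 0.2143² = 0.088031 + 0.039125 + 0.008724 + 0.018879 + 0.003648 + 0.045924 = 0.204331
B_B = 1 / 0.204331 = 4.8940
Highest B → broadest niche (most generalist): Species D (B = 5.91).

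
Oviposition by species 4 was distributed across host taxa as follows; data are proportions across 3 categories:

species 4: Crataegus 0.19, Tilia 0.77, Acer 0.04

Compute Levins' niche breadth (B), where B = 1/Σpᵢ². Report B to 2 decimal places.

1.59

Σpᵢ² = 0.19² + 0.77² + 0.04² = 0.0361 + 0.5929 + 0.0016 = 0.6306
B = 1 / 0.6306 = 1.5858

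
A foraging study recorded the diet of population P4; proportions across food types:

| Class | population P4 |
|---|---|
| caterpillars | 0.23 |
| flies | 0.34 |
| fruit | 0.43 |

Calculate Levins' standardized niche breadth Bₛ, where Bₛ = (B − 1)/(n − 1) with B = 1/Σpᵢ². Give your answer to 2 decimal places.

0.91

Σpᵢ² = 0.23² + 0.34² + 0.43² = 0.0529 + 0.1156 + 0.1849 = 0.3534
B = 1 / 0.3534 = 2.8297
Bₛ = (B − 1)/(n − 1) = (2.8297 − 1)/(3 − 1) = 1.8297/2 = 0.9149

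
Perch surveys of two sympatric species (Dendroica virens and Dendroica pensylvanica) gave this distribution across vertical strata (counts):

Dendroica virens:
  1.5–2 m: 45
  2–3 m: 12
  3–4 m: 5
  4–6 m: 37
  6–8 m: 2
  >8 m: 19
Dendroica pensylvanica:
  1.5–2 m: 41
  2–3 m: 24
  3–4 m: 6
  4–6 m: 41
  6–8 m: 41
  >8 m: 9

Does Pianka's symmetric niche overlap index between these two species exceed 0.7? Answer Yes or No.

Yes

Proportions for Dendroica virens (n=120): 45/120=0.3750, 12/120=0.1000, 5/120=0.0417, 37/120=0.3083, 2/120=0.0167, 19/120=0.1583
Proportions for Dendroica pensylvanica (n=162): 41/162=0.2531, 24/162=0.1481, 6/162=0.0370, 41/162=0.2531, 41/162=0.2531, 9/162=0.0556
Σ p₁ᵢp₂ᵢ = 0.094913 + 0.014810 + 0.001543 + 0.078031 + 0.004227 + 0.008801 = 0.202325
Σp_1ᵢ² = 0.3750² + 0.1000² + 0.0417² + 0.3083² + 0.0167² + 0.1583² = 0.140625 + 0.010000 + 0.001739 + 0.095049 + 0.000279 + 0.025059 = 0.272751
Σp_2ᵢ² = 0.2531² + 0.1481² + 0.0370² + 0.2531² + 0.2531² + 0.0556² = 0.064060 + 0.021934 + 0.001369 + 0.064060 + 0.064060 + 0.003091 = 0.218574
O = 0.202325 / √(0.272751 × 0.218574) = 0.202325 / 0.2441644 = 0.8286
O = 0.8286 > 0.7 → Yes.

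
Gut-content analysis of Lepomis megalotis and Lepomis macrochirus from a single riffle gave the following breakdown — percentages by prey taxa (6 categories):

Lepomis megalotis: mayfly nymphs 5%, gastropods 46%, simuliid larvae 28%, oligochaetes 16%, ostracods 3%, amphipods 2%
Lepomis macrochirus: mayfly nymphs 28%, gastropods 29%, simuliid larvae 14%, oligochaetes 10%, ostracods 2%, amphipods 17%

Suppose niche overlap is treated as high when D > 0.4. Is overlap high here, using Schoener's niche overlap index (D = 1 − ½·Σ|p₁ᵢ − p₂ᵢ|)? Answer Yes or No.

Yes

Convert percentages to proportions (divide by 100).
Σ|p₁ᵢ − p₂ᵢ| = 0.23 + 0.17 + 0.14 + 0.06 + 0.01 + 0.15 = 0.76
D = 1 − ½ × 0.76 = 1 − 0.380 = 0.6200
D = 0.6200 > 0.4 → Yes.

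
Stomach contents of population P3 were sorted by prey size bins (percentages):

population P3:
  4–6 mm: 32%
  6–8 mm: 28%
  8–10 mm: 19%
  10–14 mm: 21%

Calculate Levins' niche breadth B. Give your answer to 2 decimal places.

Convert percentages to proportions (divide by 100).
Σpᵢ² = 0.32² + 0.28² + 0.19² + 0.21² = 0.1024 + 0.0784 + 0.0361 + 0.0441 = 0.2610
B = 1 / 0.2610 = 3.8314

3.83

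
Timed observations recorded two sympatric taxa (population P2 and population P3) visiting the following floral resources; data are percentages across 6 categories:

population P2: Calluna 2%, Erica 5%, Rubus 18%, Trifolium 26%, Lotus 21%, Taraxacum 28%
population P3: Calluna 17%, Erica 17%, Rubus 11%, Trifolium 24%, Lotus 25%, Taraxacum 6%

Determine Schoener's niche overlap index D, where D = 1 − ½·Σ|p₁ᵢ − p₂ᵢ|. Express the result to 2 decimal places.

0.69

Convert percentages to proportions (divide by 100).
Σ|p₁ᵢ − p₂ᵢ| = 0.15 + 0.12 + 0.07 + 0.02 + 0.04 + 0.22 = 0.62
D = 1 − ½ × 0.62 = 1 − 0.310 = 0.6900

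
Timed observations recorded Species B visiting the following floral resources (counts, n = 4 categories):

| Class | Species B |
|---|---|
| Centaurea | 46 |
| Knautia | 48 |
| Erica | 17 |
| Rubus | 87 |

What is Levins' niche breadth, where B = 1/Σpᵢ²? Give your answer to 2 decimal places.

Proportions for Species B (n=198): 46/198=0.2323, 48/198=0.2424, 17/198=0.0859, 87/198=0.4394
Σpᵢ² = 0.2323² + 0.2424² + 0.0859² + 0.4394² = 0.053963 + 0.058758 + 0.007379 + 0.193072 = 0.313172
B = 1 / 0.313172 = 3.1931

3.19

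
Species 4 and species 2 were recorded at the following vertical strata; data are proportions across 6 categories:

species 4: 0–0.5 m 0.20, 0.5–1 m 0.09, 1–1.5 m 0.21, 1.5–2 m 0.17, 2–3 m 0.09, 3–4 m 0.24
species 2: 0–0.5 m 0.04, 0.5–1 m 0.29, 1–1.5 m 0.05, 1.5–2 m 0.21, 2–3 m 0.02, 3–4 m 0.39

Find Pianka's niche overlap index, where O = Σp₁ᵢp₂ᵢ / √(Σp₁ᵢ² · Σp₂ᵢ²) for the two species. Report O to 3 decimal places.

0.762

Σ p₁ᵢp₂ᵢ = 0.0080 + 0.0261 + 0.0105 + 0.0357 + 0.0018 + 0.0936 = 0.1757
Σp_1ᵢ² = 0.20² + 0.09² + 0.21² + 0.17² + 0.09² + 0.24² = 0.0400 + 0.0081 + 0.0441 + 0.0289 + 0.0081 + 0.0576 = 0.1868
Σp_2ᵢ² = 0.04² + 0.29² + 0.05² + 0.21² + 0.02² + 0.39² = 0.0016 + 0.0841 + 0.0025 + 0.0441 + 0.0004 + 0.1521 = 0.2848
O = 0.1757 / √(0.1868 × 0.2848) = 0.1757 / 0.230653 = 0.76175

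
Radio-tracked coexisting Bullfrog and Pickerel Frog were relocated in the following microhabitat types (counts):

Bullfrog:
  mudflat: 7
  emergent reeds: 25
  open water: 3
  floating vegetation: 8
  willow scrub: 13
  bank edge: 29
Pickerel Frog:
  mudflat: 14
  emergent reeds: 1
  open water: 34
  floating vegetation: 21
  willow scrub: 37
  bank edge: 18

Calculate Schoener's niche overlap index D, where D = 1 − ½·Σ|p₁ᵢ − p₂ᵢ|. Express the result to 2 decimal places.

Proportions for Bullfrog (n=85): 7/85=0.0824, 25/85=0.2941, 3/85=0.0353, 8/85=0.0941, 13/85=0.1529, 29/85=0.3412
Proportions for Pickerel Frog (n=125): 14/125=0.1120, 1/125=0.0080, 34/125=0.2720, 21/125=0.1680, 37/125=0.2960, 18/125=0.1440
Σ|p₁ᵢ − p₂ᵢ| = 0.0296 + 0.2861 + 0.2367 + 0.0739 + 0.1431 + 0.1972 = 0.9666
D = 1 − ½ × 0.9666 = 1 − 0.48330 = 0.51670

0.52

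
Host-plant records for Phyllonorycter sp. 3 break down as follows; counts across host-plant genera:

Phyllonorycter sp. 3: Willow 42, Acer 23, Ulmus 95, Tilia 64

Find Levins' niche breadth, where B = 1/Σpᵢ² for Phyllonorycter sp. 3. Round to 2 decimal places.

3.26

Proportions for Phyllonorycter sp. 3 (n=224): 42/224=0.1875, 23/224=0.1027, 95/224=0.4241, 64/224=0.2857
Σpᵢ² = 0.1875² + 0.1027² + 0.4241² + 0.2857² = 0.035156 + 0.010547 + 0.179861 + 0.081624 = 0.307188
B = 1 / 0.307188 = 3.2553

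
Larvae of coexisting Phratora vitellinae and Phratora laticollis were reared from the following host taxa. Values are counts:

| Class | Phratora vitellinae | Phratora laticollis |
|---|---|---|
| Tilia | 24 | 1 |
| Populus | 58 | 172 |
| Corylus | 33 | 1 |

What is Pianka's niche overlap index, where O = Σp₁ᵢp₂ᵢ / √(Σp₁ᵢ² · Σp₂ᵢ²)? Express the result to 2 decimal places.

Proportions for Phratora vitellinae (n=115): 24/115=0.2087, 58/115=0.5043, 33/115=0.2870
Proportions for Phratora laticollis (n=174): 1/174=0.0057, 172/174=0.9885, 1/174=0.0057
Σ p₁ᵢp₂ᵢ = 0.001190 + 0.498501 + 0.001636 = 0.501327
Σp_1ᵢ² = 0.2087² + 0.5043² + 0.2870² = 0.043556 + 0.254318 + 0.082369 = 0.380243
Σp_2ᵢ² = 0.0057² + 0.9885² + 0.0057² = 0.000032 + 0.977132 + 0.000032 = 0.977196
O = 0.501327 / √(0.380243 × 0.977196) = 0.501327 / 0.6095670 = 0.8224

0.82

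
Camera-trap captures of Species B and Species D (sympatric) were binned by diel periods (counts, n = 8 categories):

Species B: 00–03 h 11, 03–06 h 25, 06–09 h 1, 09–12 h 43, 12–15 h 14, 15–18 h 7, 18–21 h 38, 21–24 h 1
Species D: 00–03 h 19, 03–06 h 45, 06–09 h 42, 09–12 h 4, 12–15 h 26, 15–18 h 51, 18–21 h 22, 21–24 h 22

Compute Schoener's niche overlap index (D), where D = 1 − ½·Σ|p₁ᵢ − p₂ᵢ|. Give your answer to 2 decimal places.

Proportions for Species B (n=140): 11/140=0.0786, 25/140=0.1786, 1/140=0.0071, 43/140=0.3071, 14/140=0.1000, 7/140=0.0500, 38/140=0.2714, 1/140=0.0071
Proportions for Species D (n=231): 19/231=0.0823, 45/231=0.1948, 42/231=0.1818, 4/231=0.0173, 26/231=0.1126, 51/231=0.2208, 22/231=0.0952, 22/231=0.0952
Σ|p₁ᵢ − p₂ᵢ| = 0.0037 + 0.0162 + 0.1747 + 0.2898 + 0.0126 + 0.1708 + 0.1762 + 0.0881 = 0.9321
D = 1 − ½ × 0.9321 = 1 − 0.46605 = 0.53395

0.53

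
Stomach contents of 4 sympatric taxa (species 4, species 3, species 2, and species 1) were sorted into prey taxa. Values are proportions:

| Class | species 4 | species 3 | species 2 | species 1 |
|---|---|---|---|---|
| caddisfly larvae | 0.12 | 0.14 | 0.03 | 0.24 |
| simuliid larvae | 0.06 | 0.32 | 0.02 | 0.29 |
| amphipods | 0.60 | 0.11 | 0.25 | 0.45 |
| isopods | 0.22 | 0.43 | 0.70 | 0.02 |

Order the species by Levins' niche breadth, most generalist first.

Σp_4ᵢ² = 0.12² + 0.06² + 0.60² + 0.22² = 0.0144 + 0.0036 + 0.3600 + 0.0484 = 0.4264
B_4 = 1 / 0.4264 = 2.3452
Σp_3ᵢ² = 0.14² + 0.32² + 0.11² + 0.43² = 0.0196 + 0.1024 + 0.0121 + 0.1849 = 0.3190
B_3 = 1 / 0.3190 = 3.1348
Σp_2ᵢ² = 0.03² + 0.02² + 0.25² + 0.70² = 0.0009 + 0.0004 + 0.0625 + 0.4900 = 0.5538
B_2 = 1 / 0.5538 = 1.8057
Σp_1ᵢ² = 0.24² + 0.29² + 0.45² + 0.02² = 0.0576 + 0.0841 + 0.2025 + 0.0004 = 0.3446
B_1 = 1 / 0.3446 = 2.9019
Ranking by B (broadest → narrowest): species 3 (3.13) > species 1 (2.90) > species 4 (2.35) > species 2 (1.81)

species 3 > species 1 > species 4 > species 2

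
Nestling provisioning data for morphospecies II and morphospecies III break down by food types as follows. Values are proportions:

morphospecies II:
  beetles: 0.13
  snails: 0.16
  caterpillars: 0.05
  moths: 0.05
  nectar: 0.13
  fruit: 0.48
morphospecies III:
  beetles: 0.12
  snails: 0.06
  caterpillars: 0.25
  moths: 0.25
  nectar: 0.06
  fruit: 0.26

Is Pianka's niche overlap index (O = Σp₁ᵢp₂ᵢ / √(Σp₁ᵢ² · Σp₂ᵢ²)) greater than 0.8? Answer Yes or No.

Σ p₁ᵢp₂ᵢ = 0.0156 + 0.0096 + 0.0125 + 0.0125 + 0.0078 + 0.1248 = 0.1828
Σp_1ᵢ² = 0.13² + 0.16² + 0.05² + 0.05² + 0.13² + 0.48² = 0.0169 + 0.0256 + 0.0025 + 0.0025 + 0.0169 + 0.2304 = 0.2948
Σp_2ᵢ² = 0.12² + 0.06² + 0.25² + 0.25² + 0.06² + 0.26² = 0.0144 + 0.0036 + 0.0625 + 0.0625 + 0.0036 + 0.0676 = 0.2142
O = 0.1828 / √(0.2948 × 0.2142) = 0.1828 / 0.25129 = 0.7274
O = 0.7274 < 0.8 → No.

No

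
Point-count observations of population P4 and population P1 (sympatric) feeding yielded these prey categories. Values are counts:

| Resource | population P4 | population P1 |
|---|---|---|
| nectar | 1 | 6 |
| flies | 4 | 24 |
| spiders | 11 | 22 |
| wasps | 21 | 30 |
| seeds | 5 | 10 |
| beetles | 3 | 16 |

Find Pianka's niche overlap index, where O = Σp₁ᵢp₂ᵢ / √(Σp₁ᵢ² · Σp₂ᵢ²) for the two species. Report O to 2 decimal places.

Proportions for population P4 (n=45): 1/45=0.0222, 4/45=0.0889, 11/45=0.2444, 21/45=0.4667, 5/45=0.1111, 3/45=0.0667
Proportions for population P1 (n=108): 6/108=0.0556, 24/108=0.2222, 22/108=0.2037, 30/108=0.2778, 10/108=0.0926, 16/108=0.1481
Σ p₁ᵢp₂ᵢ = 0.001234 + 0.019754 + 0.049784 + 0.129649 + 0.010288 + 0.009878 = 0.220587
Σp_1ᵢ² = 0.0222² + 0.0889² + 0.2444² + 0.4667² + 0.1111² + 0.0667² = 0.000493 + 0.007903 + 0.059731 + 0.217809 + 0.012343 + 0.004449 = 0.302728
Σp_2ᵢ² = 0.0556² + 0.2222² + 0.2037² + 0.2778² + 0.0926² + 0.1481² = 0.003091 + 0.049373 + 0.041494 + 0.077173 + 0.008575 + 0.021934 = 0.201640
O = 0.220587 / √(0.302728 × 0.201640) = 0.220587 / 0.2470669 = 0.8928

0.89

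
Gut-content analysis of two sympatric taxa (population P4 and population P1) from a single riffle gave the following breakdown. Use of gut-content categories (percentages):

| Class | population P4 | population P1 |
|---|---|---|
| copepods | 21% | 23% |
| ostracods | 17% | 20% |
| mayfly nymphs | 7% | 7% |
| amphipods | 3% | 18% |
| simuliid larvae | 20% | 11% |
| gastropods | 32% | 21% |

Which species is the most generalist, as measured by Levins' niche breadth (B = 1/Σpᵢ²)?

Convert percentages to proportions (divide by 100).
Σp_P4ᵢ² = 0.21² + 0.17² + 0.07² + 0.03² + 0.20² + 0.32² = 0.0441 + 0.0289 + 0.0049 + 0.0009 + 0.0400 + 0.1024 = 0.2212
B_P4 = 1 / 0.2212 = 4.5208
Σp_P1ᵢ² = 0.23² + 0.20² + 0.07² + 0.18² + 0.11² + 0.21² = 0.0529 + 0.0400 + 0.0049 + 0.0324 + 0.0121 + 0.0441 = 0.1864
B_P1 = 1 / 0.1864 = 5.3648
Highest B → broadest niche (most generalist): population P1 (B = 5.36).

population P1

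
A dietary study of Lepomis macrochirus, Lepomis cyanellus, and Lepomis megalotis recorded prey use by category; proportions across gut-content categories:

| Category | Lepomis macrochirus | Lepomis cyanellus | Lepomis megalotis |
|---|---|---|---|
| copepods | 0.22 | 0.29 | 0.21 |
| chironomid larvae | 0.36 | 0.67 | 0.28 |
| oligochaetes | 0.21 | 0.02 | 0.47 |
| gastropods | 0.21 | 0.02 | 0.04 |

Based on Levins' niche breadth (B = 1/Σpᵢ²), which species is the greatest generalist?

Lepomis macrochirus

Σp_macrᵢ² = 0.22² + 0.36² + 0.21² + 0.21² = 0.0484 + 0.1296 + 0.0441 + 0.0441 = 0.2662
B_macr = 1 / 0.2662 = 3.7566
Σp_cyanᵢ² = 0.29² + 0.67² + 0.02² + 0.02² = 0.0841 + 0.4489 + 0.0004 + 0.0004 = 0.5338
B_cyan = 1 / 0.5338 = 1.8734
Σp_megaᵢ² = 0.21² + 0.28² + 0.47² + 0.04² = 0.0441 + 0.0784 + 0.2209 + 0.0016 = 0.3450
B_mega = 1 / 0.3450 = 2.8986
Highest B → broadest niche (most generalist): Lepomis macrochirus (B = 3.76).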